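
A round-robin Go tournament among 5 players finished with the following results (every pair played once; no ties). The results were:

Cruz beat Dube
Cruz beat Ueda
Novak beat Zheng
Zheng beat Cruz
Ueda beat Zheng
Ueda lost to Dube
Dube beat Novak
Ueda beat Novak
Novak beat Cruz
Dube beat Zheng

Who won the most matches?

Dube

Win totals: Dube 3, Zheng 1, Ueda 2, Novak 2, Cruz 2.
Dube leads with 3 wins (next highest: 2).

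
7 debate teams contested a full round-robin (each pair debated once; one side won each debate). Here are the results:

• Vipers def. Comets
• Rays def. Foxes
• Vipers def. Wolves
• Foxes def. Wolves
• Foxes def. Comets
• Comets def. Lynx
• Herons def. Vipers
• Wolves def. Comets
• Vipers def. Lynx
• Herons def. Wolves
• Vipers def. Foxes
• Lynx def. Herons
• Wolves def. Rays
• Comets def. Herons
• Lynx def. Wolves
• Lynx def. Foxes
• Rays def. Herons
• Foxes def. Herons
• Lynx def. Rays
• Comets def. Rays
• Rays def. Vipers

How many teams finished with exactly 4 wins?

2

Win totals: Lynx 4, Herons 2, Wolves 2, Comets 3, Foxes 3, Rays 3, Vipers 4.
Exactly 4: Lynx, Vipers — 2 teams.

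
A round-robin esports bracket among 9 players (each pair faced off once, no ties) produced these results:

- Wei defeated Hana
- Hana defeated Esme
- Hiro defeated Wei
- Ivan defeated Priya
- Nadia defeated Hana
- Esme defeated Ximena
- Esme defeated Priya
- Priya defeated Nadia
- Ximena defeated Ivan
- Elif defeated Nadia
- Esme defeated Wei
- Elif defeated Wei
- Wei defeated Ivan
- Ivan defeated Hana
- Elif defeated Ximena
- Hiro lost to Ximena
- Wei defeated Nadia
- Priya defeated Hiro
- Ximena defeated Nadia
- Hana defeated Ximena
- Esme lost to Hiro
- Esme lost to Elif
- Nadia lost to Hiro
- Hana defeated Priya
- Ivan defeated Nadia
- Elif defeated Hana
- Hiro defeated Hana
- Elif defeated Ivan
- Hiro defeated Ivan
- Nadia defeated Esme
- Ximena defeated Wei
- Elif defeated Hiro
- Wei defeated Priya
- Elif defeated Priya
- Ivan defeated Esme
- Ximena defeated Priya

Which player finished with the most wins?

Win totals: Hana 3, Hiro 5, Wei 4, Esme 3, Elif 8, Ivan 4, Ximena 5, Priya 2, Nadia 2.
Elif leads with 8 wins (next highest: 5).

Elif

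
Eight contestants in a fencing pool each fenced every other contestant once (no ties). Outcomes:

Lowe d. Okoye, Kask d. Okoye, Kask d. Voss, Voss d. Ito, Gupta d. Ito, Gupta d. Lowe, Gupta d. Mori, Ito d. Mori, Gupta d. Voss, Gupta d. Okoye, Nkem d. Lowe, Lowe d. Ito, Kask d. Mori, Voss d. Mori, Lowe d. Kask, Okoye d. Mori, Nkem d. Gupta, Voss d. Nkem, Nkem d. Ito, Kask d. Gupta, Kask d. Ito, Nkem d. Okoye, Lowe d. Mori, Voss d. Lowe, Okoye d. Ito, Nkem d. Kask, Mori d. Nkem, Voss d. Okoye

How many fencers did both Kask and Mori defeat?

0

Kask beat: Ito, Voss, Gupta, Mori, Okoye.
Mori beat: Nkem.
No one was beaten by both.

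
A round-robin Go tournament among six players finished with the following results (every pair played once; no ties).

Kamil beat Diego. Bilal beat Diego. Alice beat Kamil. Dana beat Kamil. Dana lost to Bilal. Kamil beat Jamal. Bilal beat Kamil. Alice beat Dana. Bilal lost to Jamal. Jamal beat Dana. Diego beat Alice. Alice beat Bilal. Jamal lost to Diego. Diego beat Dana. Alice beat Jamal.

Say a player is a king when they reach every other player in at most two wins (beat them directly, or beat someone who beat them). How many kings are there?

4

Alice reaches everyone (king).
Kamil reaches everyone (king).
Dana cannot reach Alice, Bilal in two steps.
Bilal reaches everyone (king).
Jamal cannot reach Alice in two steps.
Diego reaches everyone (king).
Kings: Alice, Kamil, Bilal, Diego — 4.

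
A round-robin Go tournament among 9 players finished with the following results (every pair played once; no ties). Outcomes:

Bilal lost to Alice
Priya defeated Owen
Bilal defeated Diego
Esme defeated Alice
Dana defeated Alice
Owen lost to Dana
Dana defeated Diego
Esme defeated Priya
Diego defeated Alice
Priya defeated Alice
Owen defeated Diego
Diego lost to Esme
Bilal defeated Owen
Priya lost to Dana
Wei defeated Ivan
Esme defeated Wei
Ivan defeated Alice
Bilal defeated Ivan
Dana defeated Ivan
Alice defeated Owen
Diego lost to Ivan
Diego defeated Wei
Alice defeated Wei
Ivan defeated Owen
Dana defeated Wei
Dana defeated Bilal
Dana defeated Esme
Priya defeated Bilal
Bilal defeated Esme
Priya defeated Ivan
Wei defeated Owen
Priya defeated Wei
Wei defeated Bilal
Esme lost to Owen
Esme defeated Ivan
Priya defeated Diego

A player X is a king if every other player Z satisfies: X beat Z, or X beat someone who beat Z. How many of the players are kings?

1

Bilal cannot reach Dana in two steps.
Ivan cannot reach Dana, Priya in two steps.
Dana reaches everyone (king).
Diego cannot reach Dana, Priya, Esme in two steps.
Priya cannot reach Dana in two steps.
Esme cannot reach Dana in two steps.
Alice cannot reach Dana, Priya in two steps.
Wei cannot reach Dana, Priya in two steps.
Owen cannot reach Bilal, Dana in two steps.
Kings: Dana — 1.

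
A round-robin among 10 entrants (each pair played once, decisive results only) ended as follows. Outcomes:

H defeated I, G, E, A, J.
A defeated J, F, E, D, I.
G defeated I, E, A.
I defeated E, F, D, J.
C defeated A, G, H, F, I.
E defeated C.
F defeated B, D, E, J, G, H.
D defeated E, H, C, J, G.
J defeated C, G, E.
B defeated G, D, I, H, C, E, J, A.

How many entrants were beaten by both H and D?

H beat: A, E, G, I, J.
D beat: C, E, G, H, J.
Both beat: E, G, J — 3.

3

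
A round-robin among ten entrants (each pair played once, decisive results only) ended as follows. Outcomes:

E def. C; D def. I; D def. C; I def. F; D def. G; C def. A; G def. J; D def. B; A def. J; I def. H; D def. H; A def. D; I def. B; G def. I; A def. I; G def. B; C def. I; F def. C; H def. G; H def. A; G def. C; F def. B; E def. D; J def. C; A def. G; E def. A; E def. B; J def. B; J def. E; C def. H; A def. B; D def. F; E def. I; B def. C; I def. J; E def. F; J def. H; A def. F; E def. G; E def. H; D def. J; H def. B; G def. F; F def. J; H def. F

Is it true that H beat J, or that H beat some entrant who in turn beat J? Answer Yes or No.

Yes

H did not beat J directly.
H beat A, B, F, G. Of those, A beat J.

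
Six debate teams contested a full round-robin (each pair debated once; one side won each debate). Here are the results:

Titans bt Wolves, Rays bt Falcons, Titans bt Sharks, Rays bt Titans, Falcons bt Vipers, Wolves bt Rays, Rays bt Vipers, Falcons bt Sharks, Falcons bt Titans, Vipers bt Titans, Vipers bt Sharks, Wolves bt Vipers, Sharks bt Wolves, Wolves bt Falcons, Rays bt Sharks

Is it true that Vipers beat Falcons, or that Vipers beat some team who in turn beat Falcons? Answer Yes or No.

No

Vipers did not beat Falcons directly.
Vipers beat Titans, Sharks, but each of them lost to Falcons. No two-step path.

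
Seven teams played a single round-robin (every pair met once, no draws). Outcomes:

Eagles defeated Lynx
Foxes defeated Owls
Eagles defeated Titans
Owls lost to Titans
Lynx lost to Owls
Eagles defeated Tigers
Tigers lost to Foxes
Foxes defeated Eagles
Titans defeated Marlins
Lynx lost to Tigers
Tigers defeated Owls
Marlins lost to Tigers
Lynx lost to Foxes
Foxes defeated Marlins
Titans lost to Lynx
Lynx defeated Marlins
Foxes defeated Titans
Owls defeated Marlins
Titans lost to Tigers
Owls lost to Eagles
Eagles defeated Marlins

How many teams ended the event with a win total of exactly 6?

Win totals: Owls 2, Lynx 2, Titans 2, Eagles 5, Marlins 0, Foxes 6, Tigers 4.
Exactly 6: Foxes — 1 team.

1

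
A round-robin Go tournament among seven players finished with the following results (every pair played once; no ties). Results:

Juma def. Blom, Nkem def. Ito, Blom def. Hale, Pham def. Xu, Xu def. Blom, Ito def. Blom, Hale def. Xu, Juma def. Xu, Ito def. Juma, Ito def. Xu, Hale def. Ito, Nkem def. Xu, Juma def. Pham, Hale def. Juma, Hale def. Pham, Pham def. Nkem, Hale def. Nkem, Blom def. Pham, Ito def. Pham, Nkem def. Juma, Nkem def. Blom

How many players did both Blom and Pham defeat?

0

Blom beat: Hale, Pham.
Pham beat: Xu, Nkem.
No one was beaten by both.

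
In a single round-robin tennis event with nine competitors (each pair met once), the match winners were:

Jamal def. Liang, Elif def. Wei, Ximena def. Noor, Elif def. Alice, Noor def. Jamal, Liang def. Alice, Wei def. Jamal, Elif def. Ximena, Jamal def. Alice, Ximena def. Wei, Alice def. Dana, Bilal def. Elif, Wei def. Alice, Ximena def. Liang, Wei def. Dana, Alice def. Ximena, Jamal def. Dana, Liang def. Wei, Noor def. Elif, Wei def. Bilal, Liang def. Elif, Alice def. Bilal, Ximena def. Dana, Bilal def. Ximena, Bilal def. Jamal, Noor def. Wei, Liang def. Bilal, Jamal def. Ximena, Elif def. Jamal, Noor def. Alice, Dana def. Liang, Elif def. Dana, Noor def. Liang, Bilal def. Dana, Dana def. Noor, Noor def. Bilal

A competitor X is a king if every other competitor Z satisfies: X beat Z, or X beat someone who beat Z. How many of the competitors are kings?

Noor reaches everyone (king).
Bilal reaches everyone (king).
Jamal reaches everyone (king).
Liang cannot reach Noor in two steps.
Elif reaches everyone (king).
Dana cannot reach Ximena in two steps.
Wei reaches everyone (king).
Ximena reaches everyone (king).
Alice reaches everyone (king).
Kings: Noor, Bilal, Jamal, Elif, Wei, Ximena, Alice — 7.

7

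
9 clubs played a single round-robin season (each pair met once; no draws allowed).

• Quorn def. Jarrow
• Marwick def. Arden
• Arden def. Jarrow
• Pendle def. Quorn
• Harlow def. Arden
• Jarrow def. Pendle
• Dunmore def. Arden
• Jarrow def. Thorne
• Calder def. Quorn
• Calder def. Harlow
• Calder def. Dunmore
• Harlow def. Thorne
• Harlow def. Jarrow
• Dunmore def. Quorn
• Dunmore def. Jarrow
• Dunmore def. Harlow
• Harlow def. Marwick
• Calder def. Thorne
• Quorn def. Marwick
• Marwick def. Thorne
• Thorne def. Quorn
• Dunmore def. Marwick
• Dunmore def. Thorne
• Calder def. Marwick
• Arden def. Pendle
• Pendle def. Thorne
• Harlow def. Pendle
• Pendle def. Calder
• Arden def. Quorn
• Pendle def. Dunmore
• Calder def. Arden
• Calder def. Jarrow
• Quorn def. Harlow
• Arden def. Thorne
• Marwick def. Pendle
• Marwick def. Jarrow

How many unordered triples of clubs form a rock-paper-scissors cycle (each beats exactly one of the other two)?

Win totals: Jarrow 2, Calder 7, Harlow 5, Dunmore 6, Pendle 4, Quorn 3, Thorne 1, Marwick 4, Arden 4.
A club with w wins dominates both others in C(w,2) triples; summing gives 1 + 21 + 10 + 15 + 6 + 3 + 0 + 6 + 6 = 68 transitive triples.
Total triples C(9,3) = 84, so cyclic triples = 84 − 68 = 16.

16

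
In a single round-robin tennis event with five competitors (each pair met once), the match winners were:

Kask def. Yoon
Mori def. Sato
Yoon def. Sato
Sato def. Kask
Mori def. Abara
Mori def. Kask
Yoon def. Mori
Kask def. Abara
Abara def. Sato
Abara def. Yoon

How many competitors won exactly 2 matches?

Win totals: Kask 2, Sato 1, Yoon 2, Mori 3, Abara 2.
Exactly 2: Kask, Yoon, Abara — 3 competitors.

3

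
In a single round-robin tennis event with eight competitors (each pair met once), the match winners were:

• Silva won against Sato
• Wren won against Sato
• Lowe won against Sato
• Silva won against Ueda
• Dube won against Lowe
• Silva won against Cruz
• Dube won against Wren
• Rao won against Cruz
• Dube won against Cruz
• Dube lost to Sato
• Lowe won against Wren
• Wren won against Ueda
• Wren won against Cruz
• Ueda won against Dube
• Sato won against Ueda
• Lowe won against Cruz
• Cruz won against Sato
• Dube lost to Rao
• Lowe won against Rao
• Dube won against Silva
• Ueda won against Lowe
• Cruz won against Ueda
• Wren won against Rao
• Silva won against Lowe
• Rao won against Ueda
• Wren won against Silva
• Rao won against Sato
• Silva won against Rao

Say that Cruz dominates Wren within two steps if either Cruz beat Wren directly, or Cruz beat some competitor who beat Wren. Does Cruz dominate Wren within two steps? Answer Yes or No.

No

Cruz did not beat Wren directly.
Cruz beat Ueda, Sato, but each of them lost to Wren. No two-step path.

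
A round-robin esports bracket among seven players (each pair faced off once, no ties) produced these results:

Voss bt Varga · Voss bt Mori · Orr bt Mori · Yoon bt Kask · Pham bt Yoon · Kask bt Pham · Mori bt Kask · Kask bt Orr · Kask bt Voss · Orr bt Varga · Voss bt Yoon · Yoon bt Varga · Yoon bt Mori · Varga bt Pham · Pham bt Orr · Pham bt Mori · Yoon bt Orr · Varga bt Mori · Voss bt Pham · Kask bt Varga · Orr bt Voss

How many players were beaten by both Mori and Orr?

Mori beat: Kask.
Orr beat: Voss, Varga, Mori.
No one was beaten by both.

0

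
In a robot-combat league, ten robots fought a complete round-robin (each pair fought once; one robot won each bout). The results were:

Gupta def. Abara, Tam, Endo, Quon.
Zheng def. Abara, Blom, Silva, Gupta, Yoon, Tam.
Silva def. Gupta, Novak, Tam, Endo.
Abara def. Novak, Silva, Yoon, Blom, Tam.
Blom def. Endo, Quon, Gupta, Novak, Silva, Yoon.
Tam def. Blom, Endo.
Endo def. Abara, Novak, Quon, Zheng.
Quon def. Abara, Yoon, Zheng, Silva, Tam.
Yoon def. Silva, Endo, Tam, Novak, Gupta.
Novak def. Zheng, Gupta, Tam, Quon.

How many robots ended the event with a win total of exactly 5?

3

Win totals: Novak 4, Quon 5, Endo 4, Tam 2, Abara 5, Silva 4, Blom 6, Zheng 6, Gupta 4, Yoon 5.
Exactly 5: Quon, Abara, Yoon — 3 robots.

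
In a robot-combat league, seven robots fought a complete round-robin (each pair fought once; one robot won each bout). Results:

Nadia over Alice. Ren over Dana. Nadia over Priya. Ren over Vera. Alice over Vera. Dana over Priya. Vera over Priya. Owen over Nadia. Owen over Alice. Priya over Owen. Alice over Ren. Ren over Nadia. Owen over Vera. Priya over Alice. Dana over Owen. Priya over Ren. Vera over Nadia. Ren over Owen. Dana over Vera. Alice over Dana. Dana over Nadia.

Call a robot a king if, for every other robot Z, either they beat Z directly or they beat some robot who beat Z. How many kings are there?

6

Ren reaches everyone (king).
Nadia reaches everyone (king).
Priya reaches everyone (king).
Vera cannot reach Dana in two steps.
Dana reaches everyone (king).
Alice reaches everyone (king).
Owen reaches everyone (king).
Kings: Ren, Nadia, Priya, Dana, Alice, Owen — 6.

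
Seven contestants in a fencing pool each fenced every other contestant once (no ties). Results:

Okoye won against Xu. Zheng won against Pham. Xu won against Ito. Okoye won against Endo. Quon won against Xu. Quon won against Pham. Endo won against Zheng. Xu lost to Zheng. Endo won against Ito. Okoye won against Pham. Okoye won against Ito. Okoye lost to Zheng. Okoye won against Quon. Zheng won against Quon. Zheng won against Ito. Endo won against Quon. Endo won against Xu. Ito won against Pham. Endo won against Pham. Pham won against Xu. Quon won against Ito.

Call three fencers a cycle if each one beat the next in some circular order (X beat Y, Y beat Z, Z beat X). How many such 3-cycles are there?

2

Win totals: Zheng 5, Okoye 5, Pham 1, Quon 3, Xu 1, Endo 5, Ito 1.
A fencer with w wins dominates both others in C(w,2) triples; summing gives 10 + 10 + 0 + 3 + 0 + 10 + 0 = 33 transitive triples.
Total triples C(7,3) = 35, so cyclic triples = 35 − 33 = 2.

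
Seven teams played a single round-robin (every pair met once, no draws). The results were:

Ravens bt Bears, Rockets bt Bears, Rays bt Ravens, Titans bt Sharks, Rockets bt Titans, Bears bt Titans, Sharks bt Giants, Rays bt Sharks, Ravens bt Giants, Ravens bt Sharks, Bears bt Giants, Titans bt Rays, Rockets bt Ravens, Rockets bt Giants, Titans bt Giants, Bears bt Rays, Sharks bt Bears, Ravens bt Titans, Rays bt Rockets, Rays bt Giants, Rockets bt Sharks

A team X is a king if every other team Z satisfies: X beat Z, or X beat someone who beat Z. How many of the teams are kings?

Ravens cannot reach Rockets in two steps.
Giants cannot reach Ravens, Bears, Sharks, Titans, Rockets, Rays in two steps.
Bears reaches everyone (king).
Sharks cannot reach Ravens, Rockets in two steps.
Titans reaches everyone (king).
Rockets reaches everyone (king).
Rays reaches everyone (king).
Kings: Bears, Titans, Rockets, Rays — 4.

4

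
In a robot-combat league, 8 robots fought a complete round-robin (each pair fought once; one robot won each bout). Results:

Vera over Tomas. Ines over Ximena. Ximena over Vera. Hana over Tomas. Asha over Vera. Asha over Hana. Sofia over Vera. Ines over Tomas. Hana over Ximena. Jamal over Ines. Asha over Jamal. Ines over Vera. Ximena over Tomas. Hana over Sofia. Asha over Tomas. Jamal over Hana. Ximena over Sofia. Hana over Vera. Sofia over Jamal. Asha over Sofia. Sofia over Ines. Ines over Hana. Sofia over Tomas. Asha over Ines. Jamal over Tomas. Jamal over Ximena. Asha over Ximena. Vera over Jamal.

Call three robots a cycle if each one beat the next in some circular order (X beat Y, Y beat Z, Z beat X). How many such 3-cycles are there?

Win totals: Ines 4, Sofia 4, Tomas 0, Hana 4, Jamal 4, Asha 7, Ximena 3, Vera 2.
A robot with w wins dominates both others in C(w,2) triples; summing gives 6 + 6 + 0 + 6 + 6 + 21 + 3 + 1 = 49 transitive triples.
Total triples C(8,3) = 56, so cyclic triples = 56 − 49 = 7.

7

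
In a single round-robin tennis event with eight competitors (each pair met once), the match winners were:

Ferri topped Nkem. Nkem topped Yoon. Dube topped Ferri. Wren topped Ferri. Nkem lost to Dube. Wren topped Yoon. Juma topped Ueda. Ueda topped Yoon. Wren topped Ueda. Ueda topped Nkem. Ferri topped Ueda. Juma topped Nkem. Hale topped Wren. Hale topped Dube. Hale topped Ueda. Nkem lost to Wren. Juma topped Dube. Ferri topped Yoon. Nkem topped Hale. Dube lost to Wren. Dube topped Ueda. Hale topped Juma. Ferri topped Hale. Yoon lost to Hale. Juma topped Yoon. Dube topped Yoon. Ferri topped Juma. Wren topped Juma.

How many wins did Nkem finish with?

Nkem's results: beat Yoon, Hale; lost to Ueda, Ferri, Wren, Dube, Juma.
That is 2 wins.

2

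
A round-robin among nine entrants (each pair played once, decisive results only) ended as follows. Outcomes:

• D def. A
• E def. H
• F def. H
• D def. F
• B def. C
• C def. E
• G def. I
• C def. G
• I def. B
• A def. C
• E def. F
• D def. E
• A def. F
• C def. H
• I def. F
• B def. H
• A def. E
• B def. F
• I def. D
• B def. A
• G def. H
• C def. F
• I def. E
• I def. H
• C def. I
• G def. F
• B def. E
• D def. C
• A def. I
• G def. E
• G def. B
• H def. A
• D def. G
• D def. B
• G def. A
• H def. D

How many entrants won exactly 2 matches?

2

Win totals: A 4, B 5, C 5, D 6, E 2, F 1, G 6, H 2, I 5.
Exactly 2: E, H — 2 entrants.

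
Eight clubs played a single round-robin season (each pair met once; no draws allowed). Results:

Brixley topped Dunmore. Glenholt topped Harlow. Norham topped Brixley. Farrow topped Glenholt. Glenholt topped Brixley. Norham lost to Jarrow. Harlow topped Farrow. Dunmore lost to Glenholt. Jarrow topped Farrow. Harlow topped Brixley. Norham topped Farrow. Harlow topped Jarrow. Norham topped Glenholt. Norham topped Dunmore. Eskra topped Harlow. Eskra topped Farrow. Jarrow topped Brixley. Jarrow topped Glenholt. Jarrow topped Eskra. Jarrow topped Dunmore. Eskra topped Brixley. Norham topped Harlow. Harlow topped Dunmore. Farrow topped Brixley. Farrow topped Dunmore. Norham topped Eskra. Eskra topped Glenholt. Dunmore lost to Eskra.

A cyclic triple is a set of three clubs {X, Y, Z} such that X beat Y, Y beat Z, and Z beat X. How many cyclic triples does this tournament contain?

4

Win totals: Harlow 4, Dunmore 0, Norham 6, Brixley 1, Eskra 5, Glenholt 3, Jarrow 6, Farrow 3.
A club with w wins dominates both others in C(w,2) triples; summing gives 6 + 0 + 15 + 0 + 10 + 3 + 15 + 3 = 52 transitive triples.
Total triples C(8,3) = 56, so cyclic triples = 56 − 52 = 4.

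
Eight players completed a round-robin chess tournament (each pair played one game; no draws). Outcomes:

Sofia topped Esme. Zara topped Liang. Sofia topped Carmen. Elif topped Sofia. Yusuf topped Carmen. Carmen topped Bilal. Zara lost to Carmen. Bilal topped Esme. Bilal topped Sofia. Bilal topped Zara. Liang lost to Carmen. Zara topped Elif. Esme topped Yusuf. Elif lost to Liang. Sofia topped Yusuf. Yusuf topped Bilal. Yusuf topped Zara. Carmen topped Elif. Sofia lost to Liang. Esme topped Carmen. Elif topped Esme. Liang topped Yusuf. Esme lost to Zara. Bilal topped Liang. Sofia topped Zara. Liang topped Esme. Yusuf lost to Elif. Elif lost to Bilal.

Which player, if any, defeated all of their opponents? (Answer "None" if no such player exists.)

Highest win total is Bilal with 5 (out of 7 possible).
Bilal lost to Carmen, Yusuf, so no player went undefeated.

None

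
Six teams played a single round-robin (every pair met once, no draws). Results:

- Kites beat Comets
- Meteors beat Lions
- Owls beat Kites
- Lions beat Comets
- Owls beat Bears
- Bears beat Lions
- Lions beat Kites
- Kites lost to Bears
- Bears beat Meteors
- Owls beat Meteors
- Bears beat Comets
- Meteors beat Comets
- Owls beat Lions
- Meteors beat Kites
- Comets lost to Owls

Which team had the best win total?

Win totals: Kites 1, Meteors 3, Lions 2, Bears 4, Comets 0, Owls 5.
Owls leads with 5 wins (next highest: 4).

Owls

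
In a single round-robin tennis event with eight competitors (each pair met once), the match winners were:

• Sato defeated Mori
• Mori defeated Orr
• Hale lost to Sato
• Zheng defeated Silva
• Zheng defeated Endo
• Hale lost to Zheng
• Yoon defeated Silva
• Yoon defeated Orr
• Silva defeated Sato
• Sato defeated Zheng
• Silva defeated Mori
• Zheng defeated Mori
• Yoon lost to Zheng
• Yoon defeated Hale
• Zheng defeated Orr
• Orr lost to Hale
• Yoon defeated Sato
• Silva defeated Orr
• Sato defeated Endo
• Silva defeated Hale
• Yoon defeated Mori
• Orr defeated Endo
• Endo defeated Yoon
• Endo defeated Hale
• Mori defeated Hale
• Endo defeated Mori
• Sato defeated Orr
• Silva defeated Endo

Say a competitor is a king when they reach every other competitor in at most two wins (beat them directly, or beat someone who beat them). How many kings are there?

4

Yoon reaches everyone (king).
Mori cannot reach Yoon, Zheng, Sato, Silva in two steps.
Endo cannot reach Zheng in two steps.
Zheng reaches everyone (king).
Sato reaches everyone (king).
Hale cannot reach Yoon, Mori, Zheng, Sato, Silva in two steps.
Orr cannot reach Zheng, Sato, Silva in two steps.
Silva reaches everyone (king).
Kings: Yoon, Zheng, Sato, Silva — 4.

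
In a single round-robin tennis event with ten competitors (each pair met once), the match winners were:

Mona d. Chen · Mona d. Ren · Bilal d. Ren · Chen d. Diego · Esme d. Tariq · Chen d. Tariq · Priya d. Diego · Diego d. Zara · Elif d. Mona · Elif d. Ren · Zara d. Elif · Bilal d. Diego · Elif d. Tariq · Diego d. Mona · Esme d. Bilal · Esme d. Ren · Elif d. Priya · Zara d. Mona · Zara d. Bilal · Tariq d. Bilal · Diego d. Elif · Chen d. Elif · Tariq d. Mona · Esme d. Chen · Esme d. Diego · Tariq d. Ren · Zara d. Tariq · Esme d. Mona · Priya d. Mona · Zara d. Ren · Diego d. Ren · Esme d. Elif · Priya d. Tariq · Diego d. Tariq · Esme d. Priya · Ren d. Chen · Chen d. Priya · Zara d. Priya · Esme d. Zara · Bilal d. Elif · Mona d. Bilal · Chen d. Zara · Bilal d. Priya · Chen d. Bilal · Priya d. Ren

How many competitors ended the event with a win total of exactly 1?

1

Win totals: Elif 4, Chen 6, Bilal 4, Esme 9, Mona 3, Ren 1, Diego 5, Priya 4, Tariq 3, Zara 6.
Exactly 1: Ren — 1 competitor.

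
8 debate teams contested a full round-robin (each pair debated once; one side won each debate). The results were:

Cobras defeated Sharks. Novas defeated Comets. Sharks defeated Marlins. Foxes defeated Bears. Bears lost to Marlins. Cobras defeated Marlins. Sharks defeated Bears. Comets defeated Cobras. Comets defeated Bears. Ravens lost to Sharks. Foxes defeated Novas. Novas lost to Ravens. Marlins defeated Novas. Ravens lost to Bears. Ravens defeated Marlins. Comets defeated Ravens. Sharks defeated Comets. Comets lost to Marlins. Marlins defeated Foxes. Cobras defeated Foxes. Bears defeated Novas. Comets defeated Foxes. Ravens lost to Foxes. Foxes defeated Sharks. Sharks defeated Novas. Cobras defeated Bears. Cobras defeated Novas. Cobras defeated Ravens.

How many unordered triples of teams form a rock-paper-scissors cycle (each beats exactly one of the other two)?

Win totals: Comets 4, Ravens 2, Cobras 6, Foxes 4, Sharks 5, Marlins 4, Bears 2, Novas 1.
A team with w wins dominates both others in C(w,2) triples; summing gives 6 + 1 + 15 + 6 + 10 + 6 + 1 + 0 = 45 transitive triples.
Total triples C(8,3) = 56, so cyclic triples = 56 − 45 = 11.

11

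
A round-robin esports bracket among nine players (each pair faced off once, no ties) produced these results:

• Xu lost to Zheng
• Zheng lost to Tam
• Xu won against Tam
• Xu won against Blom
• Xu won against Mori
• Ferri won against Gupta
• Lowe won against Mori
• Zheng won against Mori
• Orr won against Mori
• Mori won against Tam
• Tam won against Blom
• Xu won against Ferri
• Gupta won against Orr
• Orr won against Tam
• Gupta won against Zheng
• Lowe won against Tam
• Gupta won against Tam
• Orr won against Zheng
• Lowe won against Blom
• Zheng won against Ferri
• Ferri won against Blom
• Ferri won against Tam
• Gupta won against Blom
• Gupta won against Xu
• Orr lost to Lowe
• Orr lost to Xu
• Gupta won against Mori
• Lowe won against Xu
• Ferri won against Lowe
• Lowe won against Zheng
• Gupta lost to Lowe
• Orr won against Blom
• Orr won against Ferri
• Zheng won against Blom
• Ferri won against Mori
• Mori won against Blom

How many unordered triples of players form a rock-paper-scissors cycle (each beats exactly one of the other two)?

Win totals: Ferri 5, Mori 2, Blom 0, Tam 2, Orr 5, Lowe 7, Zheng 4, Gupta 6, Xu 5.
A player with w wins dominates both others in C(w,2) triples; summing gives 10 + 1 + 0 + 1 + 10 + 21 + 6 + 15 + 10 = 74 transitive triples.
Total triples C(9,3) = 84, so cyclic triples = 84 − 74 = 10.

10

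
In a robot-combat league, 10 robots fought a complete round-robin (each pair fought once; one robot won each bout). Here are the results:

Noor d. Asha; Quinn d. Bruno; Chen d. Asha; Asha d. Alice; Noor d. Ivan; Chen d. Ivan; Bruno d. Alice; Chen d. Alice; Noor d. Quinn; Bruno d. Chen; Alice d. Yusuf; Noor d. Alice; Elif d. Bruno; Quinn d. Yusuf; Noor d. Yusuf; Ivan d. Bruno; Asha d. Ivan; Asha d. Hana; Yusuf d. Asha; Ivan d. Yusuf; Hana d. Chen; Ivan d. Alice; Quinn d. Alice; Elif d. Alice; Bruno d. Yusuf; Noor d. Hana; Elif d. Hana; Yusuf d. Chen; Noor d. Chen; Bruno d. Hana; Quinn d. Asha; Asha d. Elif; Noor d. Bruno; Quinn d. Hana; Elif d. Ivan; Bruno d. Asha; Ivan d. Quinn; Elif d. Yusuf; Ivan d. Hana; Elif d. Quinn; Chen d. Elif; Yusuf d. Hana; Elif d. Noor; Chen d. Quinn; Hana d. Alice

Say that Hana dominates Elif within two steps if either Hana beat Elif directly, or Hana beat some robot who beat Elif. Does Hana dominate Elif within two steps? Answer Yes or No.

Hana did not beat Elif directly.
Hana beat Alice, Chen. Of those, Chen beat Elif.

Yes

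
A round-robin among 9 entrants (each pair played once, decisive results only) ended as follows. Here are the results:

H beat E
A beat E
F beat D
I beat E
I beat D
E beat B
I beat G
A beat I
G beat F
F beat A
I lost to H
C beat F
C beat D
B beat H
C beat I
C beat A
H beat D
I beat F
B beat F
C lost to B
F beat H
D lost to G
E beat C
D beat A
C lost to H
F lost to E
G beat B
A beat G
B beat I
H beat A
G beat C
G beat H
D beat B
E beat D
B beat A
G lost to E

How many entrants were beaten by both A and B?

1

A beat: E, G, I.
B beat: A, C, F, H, I.
Both beat: I — 1.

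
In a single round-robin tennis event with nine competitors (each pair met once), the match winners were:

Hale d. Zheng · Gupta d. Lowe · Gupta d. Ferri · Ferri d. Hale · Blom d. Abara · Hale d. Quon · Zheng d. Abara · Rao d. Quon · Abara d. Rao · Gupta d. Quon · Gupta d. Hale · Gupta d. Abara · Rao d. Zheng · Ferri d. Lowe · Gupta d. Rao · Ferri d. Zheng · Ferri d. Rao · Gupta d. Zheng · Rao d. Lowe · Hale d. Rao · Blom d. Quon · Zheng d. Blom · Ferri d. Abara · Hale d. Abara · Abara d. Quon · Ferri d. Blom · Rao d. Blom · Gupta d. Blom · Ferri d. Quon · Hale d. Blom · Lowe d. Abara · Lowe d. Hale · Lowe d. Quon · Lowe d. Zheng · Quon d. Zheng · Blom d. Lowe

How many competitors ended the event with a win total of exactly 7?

1

Win totals: Gupta 8, Hale 5, Abara 2, Blom 3, Lowe 4, Quon 1, Rao 4, Ferri 7, Zheng 2.
Exactly 7: Ferri — 1 competitor.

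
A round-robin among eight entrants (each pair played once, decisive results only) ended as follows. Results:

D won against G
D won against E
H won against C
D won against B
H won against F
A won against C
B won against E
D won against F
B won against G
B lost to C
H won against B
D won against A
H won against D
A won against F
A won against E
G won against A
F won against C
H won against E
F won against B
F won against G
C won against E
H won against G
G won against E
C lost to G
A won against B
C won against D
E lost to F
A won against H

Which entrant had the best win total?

Win totals: A 5, B 2, C 3, D 5, E 0, F 4, G 3, H 6.
H leads with 6 wins (next highest: 5).

H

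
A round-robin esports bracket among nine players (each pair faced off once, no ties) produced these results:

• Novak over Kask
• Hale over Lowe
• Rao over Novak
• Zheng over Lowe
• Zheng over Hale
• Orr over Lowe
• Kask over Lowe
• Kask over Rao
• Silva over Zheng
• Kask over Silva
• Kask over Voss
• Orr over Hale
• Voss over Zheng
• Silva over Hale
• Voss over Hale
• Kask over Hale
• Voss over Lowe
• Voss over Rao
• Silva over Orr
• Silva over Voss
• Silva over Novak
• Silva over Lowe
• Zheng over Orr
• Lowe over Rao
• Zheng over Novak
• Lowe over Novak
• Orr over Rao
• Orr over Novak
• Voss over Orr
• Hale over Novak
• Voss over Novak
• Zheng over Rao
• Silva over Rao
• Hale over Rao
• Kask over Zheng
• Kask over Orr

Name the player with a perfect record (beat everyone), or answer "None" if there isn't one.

Highest win total is Silva with 7 (out of 8 possible).
Silva lost to Kask, so no player went undefeated.

None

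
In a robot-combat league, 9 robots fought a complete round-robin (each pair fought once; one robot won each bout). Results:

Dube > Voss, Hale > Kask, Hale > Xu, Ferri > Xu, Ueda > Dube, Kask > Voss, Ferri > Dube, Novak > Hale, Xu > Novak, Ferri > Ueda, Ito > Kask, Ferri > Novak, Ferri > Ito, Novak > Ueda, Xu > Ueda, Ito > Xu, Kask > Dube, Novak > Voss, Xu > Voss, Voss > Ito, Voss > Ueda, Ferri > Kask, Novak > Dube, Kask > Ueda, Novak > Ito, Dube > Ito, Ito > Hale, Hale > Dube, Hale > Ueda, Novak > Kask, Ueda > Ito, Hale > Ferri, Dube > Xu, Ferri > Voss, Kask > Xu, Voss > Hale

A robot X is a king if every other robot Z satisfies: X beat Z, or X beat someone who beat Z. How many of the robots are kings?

Voss cannot reach Novak in two steps.
Novak reaches everyone (king).
Ferri reaches everyone (king).
Ueda cannot reach Novak, Ferri in two steps.
Xu cannot reach Ferri in two steps.
Hale reaches everyone (king).
Kask cannot reach Ferri in two steps.
Dube cannot reach Ferri in two steps.
Ito reaches everyone (king).
Kings: Novak, Ferri, Hale, Ito — 4.

4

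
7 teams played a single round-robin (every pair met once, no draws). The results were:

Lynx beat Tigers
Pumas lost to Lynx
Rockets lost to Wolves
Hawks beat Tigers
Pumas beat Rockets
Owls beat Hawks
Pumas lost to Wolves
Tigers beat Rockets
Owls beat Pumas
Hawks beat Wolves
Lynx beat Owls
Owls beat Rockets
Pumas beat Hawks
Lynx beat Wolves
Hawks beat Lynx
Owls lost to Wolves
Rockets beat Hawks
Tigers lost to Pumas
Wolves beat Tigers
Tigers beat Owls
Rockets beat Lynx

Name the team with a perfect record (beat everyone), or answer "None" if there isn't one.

None

Highest win total is Wolves with 4 (out of 6 possible).
Wolves lost to Lynx, Hawks, so no team went undefeated.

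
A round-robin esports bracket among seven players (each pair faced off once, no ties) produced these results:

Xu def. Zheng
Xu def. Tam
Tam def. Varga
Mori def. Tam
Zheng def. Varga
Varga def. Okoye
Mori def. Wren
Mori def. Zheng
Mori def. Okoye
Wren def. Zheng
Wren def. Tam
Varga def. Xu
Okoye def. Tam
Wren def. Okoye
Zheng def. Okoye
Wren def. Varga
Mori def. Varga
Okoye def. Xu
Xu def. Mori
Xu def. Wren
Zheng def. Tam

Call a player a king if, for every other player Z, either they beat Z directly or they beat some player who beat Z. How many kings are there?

4

Zheng cannot reach Wren, Mori in two steps.
Tam cannot reach Zheng, Wren, Mori in two steps.
Varga reaches everyone (king).
Okoye reaches everyone (king).
Wren cannot reach Mori in two steps.
Mori reaches everyone (king).
Xu reaches everyone (king).
Kings: Varga, Okoye, Mori, Xu — 4.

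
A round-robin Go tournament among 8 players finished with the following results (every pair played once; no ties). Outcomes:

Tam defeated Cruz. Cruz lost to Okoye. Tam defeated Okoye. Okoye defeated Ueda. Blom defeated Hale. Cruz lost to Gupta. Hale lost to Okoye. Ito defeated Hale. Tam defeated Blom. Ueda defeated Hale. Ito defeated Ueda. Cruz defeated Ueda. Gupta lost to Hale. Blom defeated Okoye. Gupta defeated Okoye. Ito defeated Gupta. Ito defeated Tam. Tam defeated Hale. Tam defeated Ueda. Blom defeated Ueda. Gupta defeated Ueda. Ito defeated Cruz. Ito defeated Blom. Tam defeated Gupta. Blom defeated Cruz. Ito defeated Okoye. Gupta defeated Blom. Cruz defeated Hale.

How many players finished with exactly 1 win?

Win totals: Tam 6, Cruz 2, Hale 1, Blom 4, Gupta 4, Ueda 1, Ito 7, Okoye 3.
Exactly 1: Hale, Ueda — 2 players.

2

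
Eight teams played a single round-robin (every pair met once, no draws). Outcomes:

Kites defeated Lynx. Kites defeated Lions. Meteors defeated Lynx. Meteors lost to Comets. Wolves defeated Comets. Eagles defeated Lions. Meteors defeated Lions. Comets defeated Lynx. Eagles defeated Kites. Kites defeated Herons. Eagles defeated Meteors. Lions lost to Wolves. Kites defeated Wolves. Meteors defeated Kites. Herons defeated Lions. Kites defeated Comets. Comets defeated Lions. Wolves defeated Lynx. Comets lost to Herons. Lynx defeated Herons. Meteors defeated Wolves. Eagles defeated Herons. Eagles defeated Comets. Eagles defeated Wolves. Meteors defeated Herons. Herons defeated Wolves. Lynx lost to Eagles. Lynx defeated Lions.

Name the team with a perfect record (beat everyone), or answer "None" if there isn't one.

Eagles

Eagles has 7 wins out of 7 opponents — a perfect record.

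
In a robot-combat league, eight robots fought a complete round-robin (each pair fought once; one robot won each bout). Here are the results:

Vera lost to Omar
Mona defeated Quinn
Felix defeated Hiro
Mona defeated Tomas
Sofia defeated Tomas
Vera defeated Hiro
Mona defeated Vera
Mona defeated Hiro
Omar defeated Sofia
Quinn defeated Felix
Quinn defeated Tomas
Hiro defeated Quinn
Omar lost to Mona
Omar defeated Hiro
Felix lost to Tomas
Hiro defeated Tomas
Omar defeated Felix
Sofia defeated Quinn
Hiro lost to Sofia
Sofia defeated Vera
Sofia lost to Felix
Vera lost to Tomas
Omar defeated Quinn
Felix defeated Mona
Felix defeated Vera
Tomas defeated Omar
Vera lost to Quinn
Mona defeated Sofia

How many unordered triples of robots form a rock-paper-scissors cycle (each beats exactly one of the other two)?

Win totals: Vera 1, Mona 6, Sofia 4, Quinn 3, Hiro 2, Tomas 3, Omar 5, Felix 4.
A robot with w wins dominates both others in C(w,2) triples; summing gives 0 + 15 + 6 + 3 + 1 + 3 + 10 + 6 = 44 transitive triples.
Total triples C(8,3) = 56, so cyclic triples = 56 − 44 = 12.

12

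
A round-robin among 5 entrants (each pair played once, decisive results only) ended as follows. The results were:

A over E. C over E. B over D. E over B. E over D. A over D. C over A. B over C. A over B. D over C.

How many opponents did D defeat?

1

D's results: beat C; lost to A, B, E.
That is 1 win.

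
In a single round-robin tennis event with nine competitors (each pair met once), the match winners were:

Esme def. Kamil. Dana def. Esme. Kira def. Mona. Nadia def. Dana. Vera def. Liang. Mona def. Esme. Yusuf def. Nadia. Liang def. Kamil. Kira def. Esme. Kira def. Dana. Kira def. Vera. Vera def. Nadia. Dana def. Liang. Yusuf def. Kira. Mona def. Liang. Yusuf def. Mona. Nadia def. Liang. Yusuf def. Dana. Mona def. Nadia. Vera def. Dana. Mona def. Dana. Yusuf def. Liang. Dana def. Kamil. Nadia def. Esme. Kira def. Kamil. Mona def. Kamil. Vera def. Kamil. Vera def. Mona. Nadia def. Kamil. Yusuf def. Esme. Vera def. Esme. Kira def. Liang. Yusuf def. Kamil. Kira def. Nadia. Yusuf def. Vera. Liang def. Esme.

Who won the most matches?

Yusuf

Win totals: Vera 6, Kira 7, Kamil 0, Dana 3, Yusuf 8, Liang 2, Esme 1, Mona 5, Nadia 4.
Yusuf leads with 8 wins (next highest: 7).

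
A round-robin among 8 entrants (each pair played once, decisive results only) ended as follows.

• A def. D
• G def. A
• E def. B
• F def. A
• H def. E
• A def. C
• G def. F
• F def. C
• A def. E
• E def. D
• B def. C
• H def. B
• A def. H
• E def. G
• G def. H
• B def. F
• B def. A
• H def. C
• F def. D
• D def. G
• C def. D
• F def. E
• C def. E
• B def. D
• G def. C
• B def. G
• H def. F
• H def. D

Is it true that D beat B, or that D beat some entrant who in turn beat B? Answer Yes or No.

D did not beat B directly.
D beat G, but each of them lost to B. No two-step path.

No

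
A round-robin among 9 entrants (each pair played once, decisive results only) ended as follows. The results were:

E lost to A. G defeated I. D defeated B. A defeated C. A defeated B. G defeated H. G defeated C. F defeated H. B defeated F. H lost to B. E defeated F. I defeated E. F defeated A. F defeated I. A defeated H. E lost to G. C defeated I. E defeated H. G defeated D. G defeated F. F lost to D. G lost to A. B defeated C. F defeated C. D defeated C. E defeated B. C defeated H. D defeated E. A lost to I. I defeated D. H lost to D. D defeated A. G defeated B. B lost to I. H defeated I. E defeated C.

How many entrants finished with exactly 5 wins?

Win totals: A 5, B 3, C 2, D 6, E 4, F 4, G 7, H 1, I 4.
Exactly 5: A — 1 entrant.

1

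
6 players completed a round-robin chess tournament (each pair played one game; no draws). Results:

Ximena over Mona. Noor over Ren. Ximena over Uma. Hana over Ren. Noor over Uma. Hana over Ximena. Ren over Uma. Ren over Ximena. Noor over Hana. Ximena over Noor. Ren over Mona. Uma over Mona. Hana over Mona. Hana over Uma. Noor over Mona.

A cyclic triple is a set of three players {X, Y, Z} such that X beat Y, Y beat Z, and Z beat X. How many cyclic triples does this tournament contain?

2

Of the C(6,3) = 20 triples, the cyclic ones are: {Ren, Ximena, Noor}; {Hana, Ximena, Noor}.
That is 2.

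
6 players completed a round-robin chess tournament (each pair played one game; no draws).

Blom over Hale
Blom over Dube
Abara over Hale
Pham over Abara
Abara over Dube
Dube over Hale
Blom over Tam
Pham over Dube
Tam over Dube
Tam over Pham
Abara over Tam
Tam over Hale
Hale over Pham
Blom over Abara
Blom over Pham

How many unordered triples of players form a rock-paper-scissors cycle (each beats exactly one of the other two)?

Win totals: Abara 3, Dube 1, Blom 5, Hale 1, Pham 2, Tam 3.
A player with w wins dominates both others in C(w,2) triples; summing gives 3 + 0 + 10 + 0 + 1 + 3 = 17 transitive triples.
Total triples C(6,3) = 20, so cyclic triples = 20 − 17 = 3.

3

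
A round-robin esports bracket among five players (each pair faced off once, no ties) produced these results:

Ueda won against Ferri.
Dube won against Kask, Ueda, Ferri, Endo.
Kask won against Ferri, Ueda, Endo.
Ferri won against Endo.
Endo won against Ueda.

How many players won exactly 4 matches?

Win totals: Endo 1, Ueda 1, Kask 3, Dube 4, Ferri 1.
Exactly 4: Dube — 1 player.

1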